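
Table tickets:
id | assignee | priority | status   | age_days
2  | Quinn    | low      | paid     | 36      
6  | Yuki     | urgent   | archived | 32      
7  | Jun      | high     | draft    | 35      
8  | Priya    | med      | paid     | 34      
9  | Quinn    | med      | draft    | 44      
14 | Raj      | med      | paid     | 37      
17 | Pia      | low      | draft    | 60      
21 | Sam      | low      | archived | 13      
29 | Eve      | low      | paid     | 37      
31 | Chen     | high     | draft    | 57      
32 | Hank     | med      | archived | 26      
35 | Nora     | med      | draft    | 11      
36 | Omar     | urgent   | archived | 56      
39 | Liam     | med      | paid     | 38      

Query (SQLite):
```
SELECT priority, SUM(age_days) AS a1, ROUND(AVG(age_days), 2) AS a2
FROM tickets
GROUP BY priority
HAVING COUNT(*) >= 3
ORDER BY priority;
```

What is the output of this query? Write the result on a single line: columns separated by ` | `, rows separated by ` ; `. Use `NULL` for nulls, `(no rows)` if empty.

Group tickets by priority.
Per group compute: SUM(age_days), ROUND(AVG(age_days), 2).
HAVING: drop groups with fewer than 3 rows.
  high: ids {7, 31} → SUM(age_days)=92, ROUND(AVG(age_days), 2)=46
  low: ids {2, 17, 21, 29} → SUM(age_days)=146, ROUND(AVG(age_days), 2)=36.5
  med: ids {8, 9, 14, 32, 35, 39} → SUM(age_days)=190, ROUND(AVG(age_days), 2)=31.67
  urgent: ids {6, 36} → SUM(age_days)=88, ROUND(AVG(age_days), 2)=44

low | 146 | 36.5 ; med | 190 | 31.67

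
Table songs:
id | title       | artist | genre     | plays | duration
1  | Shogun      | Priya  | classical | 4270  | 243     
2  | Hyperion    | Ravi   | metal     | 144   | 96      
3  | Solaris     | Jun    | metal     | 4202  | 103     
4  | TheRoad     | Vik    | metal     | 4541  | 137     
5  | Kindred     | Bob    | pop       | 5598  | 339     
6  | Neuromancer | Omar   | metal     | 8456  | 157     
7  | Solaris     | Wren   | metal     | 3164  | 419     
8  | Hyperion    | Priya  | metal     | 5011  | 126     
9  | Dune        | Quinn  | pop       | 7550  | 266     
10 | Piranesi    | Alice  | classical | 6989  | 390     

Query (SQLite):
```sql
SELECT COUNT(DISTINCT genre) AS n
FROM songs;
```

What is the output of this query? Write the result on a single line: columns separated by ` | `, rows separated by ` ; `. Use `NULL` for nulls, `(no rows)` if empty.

Count distinct non-NULL genre values.

3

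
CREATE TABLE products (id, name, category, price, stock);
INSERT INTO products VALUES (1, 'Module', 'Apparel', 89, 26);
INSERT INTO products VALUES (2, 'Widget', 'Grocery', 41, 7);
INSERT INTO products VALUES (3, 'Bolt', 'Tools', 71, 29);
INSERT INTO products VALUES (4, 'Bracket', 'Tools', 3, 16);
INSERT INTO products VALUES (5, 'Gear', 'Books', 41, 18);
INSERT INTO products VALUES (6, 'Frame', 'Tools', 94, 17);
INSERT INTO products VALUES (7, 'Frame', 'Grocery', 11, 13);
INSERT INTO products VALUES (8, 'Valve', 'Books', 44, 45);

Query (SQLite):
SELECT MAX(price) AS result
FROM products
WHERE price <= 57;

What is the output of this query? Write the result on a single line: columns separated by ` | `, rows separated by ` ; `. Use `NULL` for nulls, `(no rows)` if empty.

44

Rows where price <= 57 → price values: [41, 3, 41, 11, 44].
MAX of non-NULL values = 44.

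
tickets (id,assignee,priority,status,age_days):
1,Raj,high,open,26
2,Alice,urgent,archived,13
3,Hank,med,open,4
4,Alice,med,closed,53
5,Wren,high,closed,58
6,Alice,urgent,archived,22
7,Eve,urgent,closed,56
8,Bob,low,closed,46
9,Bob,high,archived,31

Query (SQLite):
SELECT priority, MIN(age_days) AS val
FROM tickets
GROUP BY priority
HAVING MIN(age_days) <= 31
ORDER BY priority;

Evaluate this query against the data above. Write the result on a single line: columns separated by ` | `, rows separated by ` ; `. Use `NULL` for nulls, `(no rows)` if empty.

Partition tickets by priority; compute MIN(age_days) within each group.
HAVING: keep groups where MIN(age_days) <= 31.
  high: ids {1, 5, 9} → MIN(age_days)=26
  low: ids {8} → MIN(age_days)=46
  med: ids {3, 4} → MIN(age_days)=4
  urgent: ids {2, 6, 7} → MIN(age_days)=13

high | 26 ; med | 4 ; urgent | 13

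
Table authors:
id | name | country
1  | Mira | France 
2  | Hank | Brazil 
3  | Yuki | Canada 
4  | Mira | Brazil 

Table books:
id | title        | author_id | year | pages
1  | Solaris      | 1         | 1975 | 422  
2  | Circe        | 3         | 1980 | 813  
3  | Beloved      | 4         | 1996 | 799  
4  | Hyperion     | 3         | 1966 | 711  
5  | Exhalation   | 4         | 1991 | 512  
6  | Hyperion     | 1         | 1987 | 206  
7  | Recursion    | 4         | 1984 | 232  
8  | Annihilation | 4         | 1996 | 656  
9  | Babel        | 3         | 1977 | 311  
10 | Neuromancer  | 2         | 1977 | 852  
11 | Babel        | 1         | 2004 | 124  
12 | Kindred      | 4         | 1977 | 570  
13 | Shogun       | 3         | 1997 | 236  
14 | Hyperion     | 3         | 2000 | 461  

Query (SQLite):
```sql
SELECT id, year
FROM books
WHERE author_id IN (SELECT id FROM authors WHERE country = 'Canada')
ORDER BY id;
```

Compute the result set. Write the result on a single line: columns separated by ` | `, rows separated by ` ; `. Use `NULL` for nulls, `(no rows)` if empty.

2 | 1980 ; 4 | 1966 ; 9 | 1977 ; 13 | 1997 ; 14 | 2000

Inner query: authors.id where country = 'Canada'.
Outer: keep books rows whose author_id is in that set.
Inner query → {3}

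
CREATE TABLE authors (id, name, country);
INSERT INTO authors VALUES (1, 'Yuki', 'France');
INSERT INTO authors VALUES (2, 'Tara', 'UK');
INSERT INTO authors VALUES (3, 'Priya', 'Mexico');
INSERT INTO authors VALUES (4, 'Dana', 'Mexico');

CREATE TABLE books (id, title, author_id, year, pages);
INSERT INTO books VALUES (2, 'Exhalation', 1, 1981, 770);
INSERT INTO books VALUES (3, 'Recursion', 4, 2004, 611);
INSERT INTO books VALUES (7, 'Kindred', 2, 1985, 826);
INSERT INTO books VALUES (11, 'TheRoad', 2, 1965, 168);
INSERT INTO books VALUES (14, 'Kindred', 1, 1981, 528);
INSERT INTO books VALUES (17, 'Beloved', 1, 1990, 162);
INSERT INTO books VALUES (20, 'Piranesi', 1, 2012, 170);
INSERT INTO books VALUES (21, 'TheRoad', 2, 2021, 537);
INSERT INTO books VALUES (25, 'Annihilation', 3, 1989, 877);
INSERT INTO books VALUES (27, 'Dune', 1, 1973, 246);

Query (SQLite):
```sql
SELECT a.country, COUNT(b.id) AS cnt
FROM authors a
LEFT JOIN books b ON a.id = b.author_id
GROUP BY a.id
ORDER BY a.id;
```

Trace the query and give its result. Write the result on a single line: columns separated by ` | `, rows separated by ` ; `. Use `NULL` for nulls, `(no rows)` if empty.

France | 5 ; UK | 3 ; Mexico | 1 ; Mexico | 1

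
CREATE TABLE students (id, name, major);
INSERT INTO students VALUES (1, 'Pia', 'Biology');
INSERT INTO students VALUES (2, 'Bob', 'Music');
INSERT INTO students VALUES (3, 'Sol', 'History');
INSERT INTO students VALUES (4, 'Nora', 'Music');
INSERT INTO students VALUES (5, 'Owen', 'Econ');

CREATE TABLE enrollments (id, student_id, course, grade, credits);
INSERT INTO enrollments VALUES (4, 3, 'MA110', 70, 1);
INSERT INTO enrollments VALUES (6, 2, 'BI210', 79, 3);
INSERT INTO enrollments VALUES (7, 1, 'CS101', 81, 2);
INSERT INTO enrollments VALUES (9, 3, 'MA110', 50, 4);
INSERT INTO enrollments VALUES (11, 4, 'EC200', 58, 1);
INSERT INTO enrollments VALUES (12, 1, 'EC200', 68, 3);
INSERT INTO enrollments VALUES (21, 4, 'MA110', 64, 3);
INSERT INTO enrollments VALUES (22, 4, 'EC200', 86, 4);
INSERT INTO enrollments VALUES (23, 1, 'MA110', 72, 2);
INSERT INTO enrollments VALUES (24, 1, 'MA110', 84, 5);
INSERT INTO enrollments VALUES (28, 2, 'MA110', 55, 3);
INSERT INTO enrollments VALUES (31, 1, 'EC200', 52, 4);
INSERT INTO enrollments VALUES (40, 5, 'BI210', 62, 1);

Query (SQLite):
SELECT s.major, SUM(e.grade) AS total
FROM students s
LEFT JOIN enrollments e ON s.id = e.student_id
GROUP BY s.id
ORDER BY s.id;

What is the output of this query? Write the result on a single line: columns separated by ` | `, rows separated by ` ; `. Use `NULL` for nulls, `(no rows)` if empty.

LEFT JOIN keeps every students row; unmatched ones get NULL for enrollments columns.
Group by students.id and compute SUM(e.grade). SUM over an all-NULL group is NULL.
  1: ids {7, 12, 23, 24, 31} → SUM(e.grade)=357
  2: ids {6, 28} → SUM(e.grade)=134
  3: ids {4, 9} → SUM(e.grade)=120
  4: ids {11, 21, 22} → SUM(e.grade)=208
  5: ids {40} → SUM(e.grade)=62

Biology | 357 ; Music | 134 ; History | 120 ; Music | 208 ; Econ | 62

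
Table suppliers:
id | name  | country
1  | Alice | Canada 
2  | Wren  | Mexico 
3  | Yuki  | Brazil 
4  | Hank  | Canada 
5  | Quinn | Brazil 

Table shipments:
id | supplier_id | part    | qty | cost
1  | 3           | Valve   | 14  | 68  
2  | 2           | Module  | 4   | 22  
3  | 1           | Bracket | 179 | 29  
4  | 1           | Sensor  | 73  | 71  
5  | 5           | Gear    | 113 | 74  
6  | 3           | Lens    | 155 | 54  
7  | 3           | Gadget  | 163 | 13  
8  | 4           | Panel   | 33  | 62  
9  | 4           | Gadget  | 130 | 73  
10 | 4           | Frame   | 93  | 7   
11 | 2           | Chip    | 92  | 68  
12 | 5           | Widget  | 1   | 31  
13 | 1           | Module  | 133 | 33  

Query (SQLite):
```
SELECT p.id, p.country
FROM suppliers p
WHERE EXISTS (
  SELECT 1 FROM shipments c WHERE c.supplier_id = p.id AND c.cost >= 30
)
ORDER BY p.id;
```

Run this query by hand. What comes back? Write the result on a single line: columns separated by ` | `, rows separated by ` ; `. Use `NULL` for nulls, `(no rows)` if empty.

For each suppliers row, check whether any shipments with matching supplier_id has cost >= 30.
Keep rows where that is true.

1 | Canada ; 2 | Mexico ; 3 | Brazil ; 4 | Canada ; 5 | Brazil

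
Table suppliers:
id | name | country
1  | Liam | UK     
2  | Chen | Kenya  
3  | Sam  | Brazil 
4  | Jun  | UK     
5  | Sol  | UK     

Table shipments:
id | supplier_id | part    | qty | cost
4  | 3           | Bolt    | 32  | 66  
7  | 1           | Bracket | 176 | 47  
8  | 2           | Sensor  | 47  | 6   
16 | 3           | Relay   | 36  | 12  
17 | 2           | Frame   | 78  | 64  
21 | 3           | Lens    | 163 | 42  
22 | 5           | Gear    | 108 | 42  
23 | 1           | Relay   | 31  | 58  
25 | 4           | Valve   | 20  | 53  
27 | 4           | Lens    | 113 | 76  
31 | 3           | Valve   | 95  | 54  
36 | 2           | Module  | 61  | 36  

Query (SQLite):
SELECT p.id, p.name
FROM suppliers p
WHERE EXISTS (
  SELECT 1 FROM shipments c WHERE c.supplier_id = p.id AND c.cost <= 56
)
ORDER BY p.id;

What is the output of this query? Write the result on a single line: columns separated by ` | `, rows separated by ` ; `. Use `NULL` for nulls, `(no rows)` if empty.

For each suppliers row, check whether any shipments with matching supplier_id has cost <= 56.
Keep rows where that is true.

1 | Liam ; 2 | Chen ; 3 | Sam ; 4 | Jun ; 5 | Sol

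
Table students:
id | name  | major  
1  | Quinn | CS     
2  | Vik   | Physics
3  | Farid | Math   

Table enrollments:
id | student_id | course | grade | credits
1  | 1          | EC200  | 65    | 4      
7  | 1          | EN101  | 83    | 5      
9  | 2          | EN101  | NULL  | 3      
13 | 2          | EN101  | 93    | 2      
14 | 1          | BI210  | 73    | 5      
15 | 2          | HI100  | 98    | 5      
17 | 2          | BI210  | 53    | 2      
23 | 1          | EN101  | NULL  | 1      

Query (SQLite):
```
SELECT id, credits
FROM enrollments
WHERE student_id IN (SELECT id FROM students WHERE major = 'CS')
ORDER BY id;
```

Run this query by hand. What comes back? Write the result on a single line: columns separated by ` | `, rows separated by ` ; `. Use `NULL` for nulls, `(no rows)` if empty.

1 | 4 ; 7 | 5 ; 14 | 5 ; 23 | 1

Inner query: students.id where major = 'CS'.
Outer: keep enrollments rows whose student_id is in that set.
Inner query → {1}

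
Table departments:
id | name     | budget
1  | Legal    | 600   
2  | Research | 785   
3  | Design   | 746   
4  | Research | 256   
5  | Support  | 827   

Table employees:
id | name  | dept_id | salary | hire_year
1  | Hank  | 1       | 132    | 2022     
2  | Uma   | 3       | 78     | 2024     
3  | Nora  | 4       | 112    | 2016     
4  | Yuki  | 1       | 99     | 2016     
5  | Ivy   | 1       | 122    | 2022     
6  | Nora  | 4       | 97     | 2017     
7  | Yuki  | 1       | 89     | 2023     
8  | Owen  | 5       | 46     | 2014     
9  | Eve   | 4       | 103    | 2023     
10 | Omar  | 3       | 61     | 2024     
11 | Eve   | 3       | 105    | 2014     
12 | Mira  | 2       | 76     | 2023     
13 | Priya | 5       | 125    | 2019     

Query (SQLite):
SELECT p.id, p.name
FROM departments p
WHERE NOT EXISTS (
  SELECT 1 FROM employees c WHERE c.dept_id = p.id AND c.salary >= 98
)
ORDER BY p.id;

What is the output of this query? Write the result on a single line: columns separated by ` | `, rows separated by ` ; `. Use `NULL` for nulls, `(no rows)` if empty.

2 | Research

For each departments row, check whether any employees with matching dept_id has salary >= 98.
Keep rows where that is false.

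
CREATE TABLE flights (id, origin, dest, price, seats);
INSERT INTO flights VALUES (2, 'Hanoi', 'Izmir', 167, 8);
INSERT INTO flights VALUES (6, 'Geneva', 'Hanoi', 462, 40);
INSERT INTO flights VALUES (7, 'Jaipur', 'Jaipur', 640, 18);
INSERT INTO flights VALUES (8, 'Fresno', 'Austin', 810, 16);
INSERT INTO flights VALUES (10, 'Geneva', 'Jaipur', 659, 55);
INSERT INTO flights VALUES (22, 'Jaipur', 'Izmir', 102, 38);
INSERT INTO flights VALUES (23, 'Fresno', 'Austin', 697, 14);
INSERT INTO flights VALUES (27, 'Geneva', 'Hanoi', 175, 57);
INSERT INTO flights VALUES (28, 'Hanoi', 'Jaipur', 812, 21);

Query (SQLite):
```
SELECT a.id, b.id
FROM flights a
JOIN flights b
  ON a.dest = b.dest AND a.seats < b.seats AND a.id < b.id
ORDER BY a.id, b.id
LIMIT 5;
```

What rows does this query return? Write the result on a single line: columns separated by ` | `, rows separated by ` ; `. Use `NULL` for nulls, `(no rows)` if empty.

Pairs (a,b) with same dest, a.seats < b.seats, a.id < b.id.
dest groups: Austin:{8,23} Hanoi:{6,27} Izmir:{2,22} Jaipur:{7,10,28}
Ordered by (a.id, b.id); first 5.

2 | 22 ; 6 | 27 ; 7 | 10 ; 7 | 28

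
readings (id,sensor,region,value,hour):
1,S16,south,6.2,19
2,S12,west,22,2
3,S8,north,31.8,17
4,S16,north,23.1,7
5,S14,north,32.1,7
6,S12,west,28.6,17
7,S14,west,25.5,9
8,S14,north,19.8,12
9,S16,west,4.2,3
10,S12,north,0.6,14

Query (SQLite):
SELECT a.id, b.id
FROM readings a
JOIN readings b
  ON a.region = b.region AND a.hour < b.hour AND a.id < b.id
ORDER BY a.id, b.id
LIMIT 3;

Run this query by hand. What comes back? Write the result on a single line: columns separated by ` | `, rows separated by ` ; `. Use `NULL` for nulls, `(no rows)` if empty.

2 | 6 ; 2 | 7 ; 2 | 9

Pairs (a,b) with same region, a.hour < b.hour, a.id < b.id.
region groups: north:{3,4,5,8,10} south:{1} west:{2,6,7,9}
Ordered by (a.id, b.id); first 3.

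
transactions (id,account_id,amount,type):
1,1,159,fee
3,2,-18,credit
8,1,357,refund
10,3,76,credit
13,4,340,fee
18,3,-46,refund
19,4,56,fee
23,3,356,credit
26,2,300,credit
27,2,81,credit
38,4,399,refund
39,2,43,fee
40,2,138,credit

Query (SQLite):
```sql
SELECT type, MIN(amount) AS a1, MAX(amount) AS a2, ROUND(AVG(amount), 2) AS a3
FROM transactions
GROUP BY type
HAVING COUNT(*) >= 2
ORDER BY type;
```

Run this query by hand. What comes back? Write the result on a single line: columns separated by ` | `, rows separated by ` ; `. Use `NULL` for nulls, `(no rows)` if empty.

credit | -18 | 356 | 155.5 ; fee | 43 | 340 | 149.5 ; refund | -46 | 399 | 236.67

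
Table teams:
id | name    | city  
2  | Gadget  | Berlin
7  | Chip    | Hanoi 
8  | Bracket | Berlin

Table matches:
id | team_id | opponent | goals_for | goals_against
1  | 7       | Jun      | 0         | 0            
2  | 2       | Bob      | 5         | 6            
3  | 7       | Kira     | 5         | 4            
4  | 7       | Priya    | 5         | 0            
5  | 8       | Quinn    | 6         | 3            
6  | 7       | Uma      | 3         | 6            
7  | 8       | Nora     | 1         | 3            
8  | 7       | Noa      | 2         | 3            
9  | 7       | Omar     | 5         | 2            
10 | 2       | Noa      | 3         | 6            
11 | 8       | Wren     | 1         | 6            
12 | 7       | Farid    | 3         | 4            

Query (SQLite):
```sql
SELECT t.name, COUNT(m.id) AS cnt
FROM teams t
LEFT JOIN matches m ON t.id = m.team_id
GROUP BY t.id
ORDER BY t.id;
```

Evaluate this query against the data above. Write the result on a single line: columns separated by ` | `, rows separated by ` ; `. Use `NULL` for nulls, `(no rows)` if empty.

LEFT JOIN keeps every teams row; unmatched ones get NULL for matches columns.
Group by teams.id and compute COUNT(m.id). COUNT(col) of an all-NULL group is 0.
  2: ids {2, 10} → COUNT(m.id)=2
  7: ids {1, 3, 4, 6, 8, 9, 12} → COUNT(m.id)=7
  8: ids {5, 7, 11} → COUNT(m.id)=3

Gadget | 2 ; Chip | 7 ; Bracket | 3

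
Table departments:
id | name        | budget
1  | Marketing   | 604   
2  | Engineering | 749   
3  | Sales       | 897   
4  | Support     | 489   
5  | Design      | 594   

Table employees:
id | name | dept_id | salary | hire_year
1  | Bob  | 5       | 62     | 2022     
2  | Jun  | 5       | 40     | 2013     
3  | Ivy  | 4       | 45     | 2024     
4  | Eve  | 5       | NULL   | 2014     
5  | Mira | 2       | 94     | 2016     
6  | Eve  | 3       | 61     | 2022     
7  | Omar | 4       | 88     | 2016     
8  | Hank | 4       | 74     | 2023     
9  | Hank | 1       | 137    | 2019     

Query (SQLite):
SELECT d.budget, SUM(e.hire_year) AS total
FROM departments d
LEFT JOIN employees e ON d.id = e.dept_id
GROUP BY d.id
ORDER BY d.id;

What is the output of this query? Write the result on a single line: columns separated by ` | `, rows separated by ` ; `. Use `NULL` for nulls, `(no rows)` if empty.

604 | 2019 ; 749 | 2016 ; 897 | 2022 ; 489 | 6063 ; 594 | 6049

LEFT JOIN keeps every departments row; unmatched ones get NULL for employees columns.
Group by departments.id and compute SUM(e.hire_year). SUM over an all-NULL group is NULL.
  1: ids {9} → SUM(e.hire_year)=2019
  2: ids {5} → SUM(e.hire_year)=2016
  3: ids {6} → SUM(e.hire_year)=2022
  4: ids {3, 7, 8} → SUM(e.hire_year)=6063
  5: ids {1, 2, 4} → SUM(e.hire_year)=6049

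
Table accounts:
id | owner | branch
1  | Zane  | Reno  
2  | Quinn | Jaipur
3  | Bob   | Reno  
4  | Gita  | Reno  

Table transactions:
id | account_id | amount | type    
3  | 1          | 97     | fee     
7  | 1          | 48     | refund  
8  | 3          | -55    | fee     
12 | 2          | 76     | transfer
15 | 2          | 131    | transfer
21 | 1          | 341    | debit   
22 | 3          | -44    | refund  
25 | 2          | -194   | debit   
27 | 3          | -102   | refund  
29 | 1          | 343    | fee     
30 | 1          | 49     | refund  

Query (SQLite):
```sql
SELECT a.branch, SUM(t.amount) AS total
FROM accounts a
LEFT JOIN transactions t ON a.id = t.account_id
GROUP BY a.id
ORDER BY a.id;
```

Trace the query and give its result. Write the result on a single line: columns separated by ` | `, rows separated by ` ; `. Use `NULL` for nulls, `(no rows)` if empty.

Reno | 878 ; Jaipur | 13 ; Reno | -201 ; Reno | NULL

LEFT JOIN keeps every accounts row; unmatched ones get NULL for transactions columns.
Group by accounts.id and compute SUM(t.amount). SUM over an all-NULL group is NULL.
  1: ids {3, 7, 21, 29, 30} → SUM(t.amount)=878
  2: ids {12, 15, 25} → SUM(t.amount)=13
  3: ids {8, 22, 27} → SUM(t.amount)=-201
  4: ids {—} → SUM(t.amount)=NULL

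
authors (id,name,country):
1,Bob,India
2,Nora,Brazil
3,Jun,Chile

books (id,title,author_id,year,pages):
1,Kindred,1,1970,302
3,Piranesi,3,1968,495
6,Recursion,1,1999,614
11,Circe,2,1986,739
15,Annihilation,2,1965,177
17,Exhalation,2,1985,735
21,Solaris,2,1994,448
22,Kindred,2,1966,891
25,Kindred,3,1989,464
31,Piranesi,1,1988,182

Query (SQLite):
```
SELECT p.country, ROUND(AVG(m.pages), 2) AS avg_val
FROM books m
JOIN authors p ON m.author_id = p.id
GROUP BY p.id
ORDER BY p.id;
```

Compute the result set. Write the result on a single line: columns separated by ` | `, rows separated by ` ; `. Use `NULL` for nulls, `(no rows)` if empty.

India | 366 ; Brazil | 598 ; Chile | 479.5

Join each books row to its authors via author_id.
Group joined rows by authors.id; compute ROUND(AVG(m.pages), 2) per group.
  1: ids {1, 6, 31} → ROUND(AVG(m.pages), 2)=366
  2: ids {11, 15, 17, 21, 22} → ROUND(AVG(m.pages), 2)=598
  3: ids {3, 25} → ROUND(AVG(m.pages), 2)=479.5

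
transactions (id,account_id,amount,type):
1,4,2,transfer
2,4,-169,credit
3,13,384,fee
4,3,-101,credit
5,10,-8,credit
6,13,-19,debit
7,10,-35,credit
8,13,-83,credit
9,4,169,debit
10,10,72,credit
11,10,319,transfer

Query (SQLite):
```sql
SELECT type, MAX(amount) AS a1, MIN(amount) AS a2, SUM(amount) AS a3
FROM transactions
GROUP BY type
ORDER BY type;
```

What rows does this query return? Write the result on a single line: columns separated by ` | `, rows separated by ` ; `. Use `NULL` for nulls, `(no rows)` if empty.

credit | 72 | -169 | -324 ; debit | 169 | -19 | 150 ; fee | 384 | 384 | 384 ; transfer | 319 | 2 | 321

Group transactions by type.
Per group compute: MAX(amount), MIN(amount), SUM(amount).
  credit: ids {2, 4, 5, 7, 8, 10} → MAX(amount)=72, MIN(amount)=-169, SUM(amount)=-324
  debit: ids {6, 9} → MAX(amount)=169, MIN(amount)=-19, SUM(amount)=150
  fee: ids {3} → MAX(amount)=384, MIN(amount)=384, SUM(amount)=384
  transfer: ids {1, 11} → MAX(amount)=319, MIN(amount)=2, SUM(amount)=321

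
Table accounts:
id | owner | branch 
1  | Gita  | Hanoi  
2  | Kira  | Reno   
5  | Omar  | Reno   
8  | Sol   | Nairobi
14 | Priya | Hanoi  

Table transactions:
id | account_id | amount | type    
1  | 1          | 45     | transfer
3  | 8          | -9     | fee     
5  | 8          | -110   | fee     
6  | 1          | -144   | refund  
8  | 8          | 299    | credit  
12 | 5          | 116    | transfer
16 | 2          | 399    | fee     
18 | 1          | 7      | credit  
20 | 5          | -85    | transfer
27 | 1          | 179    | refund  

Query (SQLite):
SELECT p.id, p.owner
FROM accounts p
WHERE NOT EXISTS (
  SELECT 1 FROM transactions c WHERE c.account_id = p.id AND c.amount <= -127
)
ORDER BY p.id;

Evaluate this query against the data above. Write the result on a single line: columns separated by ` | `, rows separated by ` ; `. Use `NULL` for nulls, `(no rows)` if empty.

For each accounts row, check whether any transactions with matching account_id has amount <= -127.
Keep rows where that is false.

2 | Kira ; 5 | Omar ; 8 | Sol ; 14 | Priya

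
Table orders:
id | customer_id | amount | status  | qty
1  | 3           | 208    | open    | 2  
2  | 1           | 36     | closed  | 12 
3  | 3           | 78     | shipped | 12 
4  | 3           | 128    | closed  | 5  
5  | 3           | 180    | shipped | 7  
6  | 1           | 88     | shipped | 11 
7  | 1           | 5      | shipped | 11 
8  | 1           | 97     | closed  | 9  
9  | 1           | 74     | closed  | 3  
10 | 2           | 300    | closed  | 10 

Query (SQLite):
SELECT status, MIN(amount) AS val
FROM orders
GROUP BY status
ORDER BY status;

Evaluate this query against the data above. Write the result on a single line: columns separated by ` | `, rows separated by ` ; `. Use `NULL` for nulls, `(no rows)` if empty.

Partition orders by status; compute MIN(amount) within each group.
  closed: ids {2, 4, 8, 9, 10} → MIN(amount)=36
  open: ids {1} → MIN(amount)=208
  shipped: ids {3, 5, 6, 7} → MIN(amount)=5

closed | 36 ; open | 208 ; shipped | 5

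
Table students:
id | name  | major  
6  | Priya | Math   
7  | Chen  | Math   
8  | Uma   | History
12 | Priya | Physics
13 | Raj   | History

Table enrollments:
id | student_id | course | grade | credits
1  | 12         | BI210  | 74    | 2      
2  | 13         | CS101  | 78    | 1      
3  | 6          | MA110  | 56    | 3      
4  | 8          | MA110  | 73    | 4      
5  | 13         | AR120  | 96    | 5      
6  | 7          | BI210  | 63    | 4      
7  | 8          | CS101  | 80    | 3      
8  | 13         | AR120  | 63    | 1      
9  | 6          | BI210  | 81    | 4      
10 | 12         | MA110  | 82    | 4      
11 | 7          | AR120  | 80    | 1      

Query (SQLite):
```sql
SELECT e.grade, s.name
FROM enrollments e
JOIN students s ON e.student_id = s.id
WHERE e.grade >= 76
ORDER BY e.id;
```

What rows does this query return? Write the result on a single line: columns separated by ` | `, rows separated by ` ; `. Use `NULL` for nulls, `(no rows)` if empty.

78 | Raj ; 96 | Raj ; 80 | Uma ; 81 | Priya ; 82 | Priya ; 80 | Chen

Each enrollments row matches the students row where student_id = students.id.
Then keep rows with e.grade >= 76.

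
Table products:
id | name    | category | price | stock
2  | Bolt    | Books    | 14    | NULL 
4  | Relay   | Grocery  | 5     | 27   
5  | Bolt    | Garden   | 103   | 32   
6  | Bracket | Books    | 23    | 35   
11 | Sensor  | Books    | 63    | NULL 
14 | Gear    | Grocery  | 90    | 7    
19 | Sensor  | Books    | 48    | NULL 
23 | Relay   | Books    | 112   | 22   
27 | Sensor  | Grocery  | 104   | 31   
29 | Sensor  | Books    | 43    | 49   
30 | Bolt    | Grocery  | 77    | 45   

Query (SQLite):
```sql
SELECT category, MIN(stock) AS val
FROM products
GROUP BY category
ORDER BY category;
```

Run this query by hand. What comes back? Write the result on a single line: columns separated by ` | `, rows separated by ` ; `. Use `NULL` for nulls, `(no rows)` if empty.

Books | 22 ; Garden | 32 ; Grocery | 7

Partition products by category; compute MIN(stock) within each group.
  Books: ids {2, 6, 11, 19, 23, 29} → MIN(stock)=22
  Garden: ids {5} → MIN(stock)=32
  Grocery: ids {4, 14, 27, 30} → MIN(stock)=7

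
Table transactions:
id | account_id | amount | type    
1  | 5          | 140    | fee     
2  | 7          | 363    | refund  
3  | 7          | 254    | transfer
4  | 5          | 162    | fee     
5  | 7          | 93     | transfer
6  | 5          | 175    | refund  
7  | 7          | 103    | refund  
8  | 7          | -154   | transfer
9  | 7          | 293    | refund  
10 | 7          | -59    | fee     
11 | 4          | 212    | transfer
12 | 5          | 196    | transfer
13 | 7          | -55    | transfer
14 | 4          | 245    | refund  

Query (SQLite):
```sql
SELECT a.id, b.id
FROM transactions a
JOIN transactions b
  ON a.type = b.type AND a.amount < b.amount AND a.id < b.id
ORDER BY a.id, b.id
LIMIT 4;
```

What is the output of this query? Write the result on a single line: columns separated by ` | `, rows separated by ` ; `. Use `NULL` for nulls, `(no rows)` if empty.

1 | 4 ; 5 | 11 ; 5 | 12 ; 6 | 9

Pairs (a,b) with same type, a.amount < b.amount, a.id < b.id.
type groups: fee:{1,4,10} refund:{2,6,7,9,14} transfer:{3,5,8,11,12,13}
Ordered by (a.id, b.id); first 4.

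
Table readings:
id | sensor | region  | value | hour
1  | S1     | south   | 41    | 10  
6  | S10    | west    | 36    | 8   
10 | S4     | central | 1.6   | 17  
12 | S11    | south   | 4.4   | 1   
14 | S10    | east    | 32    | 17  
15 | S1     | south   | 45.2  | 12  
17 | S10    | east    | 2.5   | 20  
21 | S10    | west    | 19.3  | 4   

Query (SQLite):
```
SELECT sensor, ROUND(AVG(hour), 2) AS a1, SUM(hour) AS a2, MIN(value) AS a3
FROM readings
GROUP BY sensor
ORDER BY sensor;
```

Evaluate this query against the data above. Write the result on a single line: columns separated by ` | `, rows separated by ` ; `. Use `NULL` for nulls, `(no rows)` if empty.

Group readings by sensor.
Per group compute: ROUND(AVG(hour), 2), SUM(hour), MIN(value).
  S1: ids {1, 15} → ROUND(AVG(hour), 2)=11, SUM(hour)=22, MIN(value)=41
  S10: ids {6, 14, 17, 21} → ROUND(AVG(hour), 2)=12.25, SUM(hour)=49, MIN(value)=2.5
  S11: ids {12} → ROUND(AVG(hour), 2)=1, SUM(hour)=1, MIN(value)=4.4
  S4: ids {10} → ROUND(AVG(hour), 2)=17, SUM(hour)=17, MIN(value)=1.6

S1 | 11 | 22 | 41 ; S10 | 12.25 | 49 | 2.5 ; S11 | 1 | 1 | 4.4 ; S4 | 17 | 17 | 1.6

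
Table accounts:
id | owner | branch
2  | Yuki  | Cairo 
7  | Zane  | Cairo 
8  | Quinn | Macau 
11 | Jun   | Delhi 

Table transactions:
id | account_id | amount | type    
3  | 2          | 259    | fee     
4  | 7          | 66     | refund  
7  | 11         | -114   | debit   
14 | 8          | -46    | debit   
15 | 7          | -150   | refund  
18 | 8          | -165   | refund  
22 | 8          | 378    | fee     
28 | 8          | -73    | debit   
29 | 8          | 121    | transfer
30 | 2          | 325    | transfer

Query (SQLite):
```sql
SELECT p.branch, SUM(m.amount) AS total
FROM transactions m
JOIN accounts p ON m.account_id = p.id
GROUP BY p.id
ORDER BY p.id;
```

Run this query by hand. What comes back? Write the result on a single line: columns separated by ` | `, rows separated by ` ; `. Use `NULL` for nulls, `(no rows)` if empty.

Cairo | 584 ; Cairo | -84 ; Macau | 215 ; Delhi | -114

Join each transactions row to its accounts via account_id.
Group joined rows by accounts.id; compute SUM(m.amount) per group.
  2: ids {3, 30} → SUM(m.amount)=584
  7: ids {4, 15} → SUM(m.amount)=-84
  8: ids {14, 18, 22, 28, 29} → SUM(m.amount)=215
  11: ids {7} → SUM(m.amount)=-114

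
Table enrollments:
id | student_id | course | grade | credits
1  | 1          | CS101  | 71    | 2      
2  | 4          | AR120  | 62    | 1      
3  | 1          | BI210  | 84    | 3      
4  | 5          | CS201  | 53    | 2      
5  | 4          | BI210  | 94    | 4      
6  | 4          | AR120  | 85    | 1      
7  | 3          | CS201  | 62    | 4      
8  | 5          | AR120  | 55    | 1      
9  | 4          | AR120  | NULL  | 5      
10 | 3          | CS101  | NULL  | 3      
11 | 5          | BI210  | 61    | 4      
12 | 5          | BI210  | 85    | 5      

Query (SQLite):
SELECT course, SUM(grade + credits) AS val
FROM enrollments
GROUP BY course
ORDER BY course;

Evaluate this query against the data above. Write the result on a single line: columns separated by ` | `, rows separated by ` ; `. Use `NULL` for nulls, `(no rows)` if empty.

For each row compute grade + credits.
Group by course; take SUM of the expression per group.
  AR120: ids {2, 6, 8, 9} → SUM(grade + credits)=205
  BI210: ids {3, 5, 11, 12} → SUM(grade + credits)=340
  CS101: ids {1, 10} → SUM(grade + credits)=73
  CS201: ids {4, 7} → SUM(grade + credits)=121

AR120 | 205 ; BI210 | 340 ; CS101 | 73 ; CS201 | 121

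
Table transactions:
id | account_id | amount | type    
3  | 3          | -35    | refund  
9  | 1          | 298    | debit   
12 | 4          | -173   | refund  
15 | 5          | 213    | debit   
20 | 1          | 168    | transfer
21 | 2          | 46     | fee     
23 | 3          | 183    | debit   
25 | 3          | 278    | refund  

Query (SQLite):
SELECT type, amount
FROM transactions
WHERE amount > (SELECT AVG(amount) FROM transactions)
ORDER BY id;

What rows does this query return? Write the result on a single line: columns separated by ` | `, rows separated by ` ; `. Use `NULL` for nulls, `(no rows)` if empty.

Scalar subquery: AVG(amount) over all transactions rows = 122.25.
Keep rows where amount > that value.

debit | 298 ; debit | 213 ; transfer | 168 ; debit | 183 ; refund | 278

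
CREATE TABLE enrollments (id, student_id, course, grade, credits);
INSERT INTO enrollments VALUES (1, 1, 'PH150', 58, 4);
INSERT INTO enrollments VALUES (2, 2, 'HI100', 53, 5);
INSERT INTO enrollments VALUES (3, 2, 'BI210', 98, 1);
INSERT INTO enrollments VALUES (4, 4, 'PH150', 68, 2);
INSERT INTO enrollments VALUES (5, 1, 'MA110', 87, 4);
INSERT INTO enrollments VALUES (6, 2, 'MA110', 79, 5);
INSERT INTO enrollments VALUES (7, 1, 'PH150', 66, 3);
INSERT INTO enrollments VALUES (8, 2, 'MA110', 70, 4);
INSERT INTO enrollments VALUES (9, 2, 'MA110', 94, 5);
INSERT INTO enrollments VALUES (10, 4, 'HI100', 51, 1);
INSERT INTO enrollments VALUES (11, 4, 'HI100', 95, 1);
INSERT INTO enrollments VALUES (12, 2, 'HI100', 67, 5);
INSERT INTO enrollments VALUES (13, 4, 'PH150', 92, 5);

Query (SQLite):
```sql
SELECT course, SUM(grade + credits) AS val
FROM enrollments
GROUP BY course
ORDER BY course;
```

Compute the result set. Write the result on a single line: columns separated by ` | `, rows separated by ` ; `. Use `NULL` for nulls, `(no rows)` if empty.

For each row compute grade + credits.
Group by course; take SUM of the expression per group.
  BI210: ids {3} → SUM(grade + credits)=99
  HI100: ids {2, 10, 11, 12} → SUM(grade + credits)=278
  MA110: ids {5, 6, 8, 9} → SUM(grade + credits)=348
  PH150: ids {1, 4, 7, 13} → SUM(grade + credits)=298

BI210 | 99 ; HI100 | 278 ; MA110 | 348 ; PH150 | 298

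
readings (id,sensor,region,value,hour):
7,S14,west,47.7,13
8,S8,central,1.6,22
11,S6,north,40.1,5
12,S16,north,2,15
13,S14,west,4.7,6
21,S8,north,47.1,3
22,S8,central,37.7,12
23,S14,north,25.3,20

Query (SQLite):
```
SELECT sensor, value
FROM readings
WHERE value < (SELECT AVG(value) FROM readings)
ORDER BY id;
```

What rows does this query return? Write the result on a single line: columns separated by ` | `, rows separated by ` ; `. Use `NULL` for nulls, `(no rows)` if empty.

S8 | 1.6 ; S16 | 2 ; S14 | 4.7 ; S14 | 25.3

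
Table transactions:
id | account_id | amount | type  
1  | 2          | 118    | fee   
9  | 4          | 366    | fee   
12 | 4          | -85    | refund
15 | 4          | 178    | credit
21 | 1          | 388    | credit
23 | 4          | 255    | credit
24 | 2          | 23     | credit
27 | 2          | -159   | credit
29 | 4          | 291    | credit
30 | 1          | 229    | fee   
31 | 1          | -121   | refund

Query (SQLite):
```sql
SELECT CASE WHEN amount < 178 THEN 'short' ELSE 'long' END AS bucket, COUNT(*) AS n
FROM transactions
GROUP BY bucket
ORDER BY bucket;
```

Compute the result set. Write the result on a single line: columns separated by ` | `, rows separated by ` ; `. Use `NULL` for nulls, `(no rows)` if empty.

long | 6 ; short | 5

Bucket rows by amount < 178 → 'short' else 'long'; count each bucket.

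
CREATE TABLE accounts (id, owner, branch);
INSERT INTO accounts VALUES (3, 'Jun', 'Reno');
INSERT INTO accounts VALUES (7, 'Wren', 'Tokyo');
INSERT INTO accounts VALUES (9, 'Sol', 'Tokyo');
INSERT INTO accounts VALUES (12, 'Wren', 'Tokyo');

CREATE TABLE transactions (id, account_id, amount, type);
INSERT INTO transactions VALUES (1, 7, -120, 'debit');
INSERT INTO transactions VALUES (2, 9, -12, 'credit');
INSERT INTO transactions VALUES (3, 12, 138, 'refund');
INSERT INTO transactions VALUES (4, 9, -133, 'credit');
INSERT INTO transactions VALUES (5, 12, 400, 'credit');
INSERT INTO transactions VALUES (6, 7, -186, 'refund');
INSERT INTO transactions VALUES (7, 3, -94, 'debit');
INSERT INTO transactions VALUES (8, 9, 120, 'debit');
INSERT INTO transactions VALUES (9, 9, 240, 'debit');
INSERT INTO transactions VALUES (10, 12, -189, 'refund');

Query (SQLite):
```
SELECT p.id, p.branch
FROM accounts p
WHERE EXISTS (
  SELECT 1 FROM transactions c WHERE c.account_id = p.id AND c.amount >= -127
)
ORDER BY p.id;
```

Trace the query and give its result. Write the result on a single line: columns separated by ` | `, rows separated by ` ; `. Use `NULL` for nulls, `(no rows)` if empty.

For each accounts row, check whether any transactions with matching account_id has amount >= -127.
Keep rows where that is true.

3 | Reno ; 7 | Tokyo ; 9 | Tokyo ; 12 | Tokyo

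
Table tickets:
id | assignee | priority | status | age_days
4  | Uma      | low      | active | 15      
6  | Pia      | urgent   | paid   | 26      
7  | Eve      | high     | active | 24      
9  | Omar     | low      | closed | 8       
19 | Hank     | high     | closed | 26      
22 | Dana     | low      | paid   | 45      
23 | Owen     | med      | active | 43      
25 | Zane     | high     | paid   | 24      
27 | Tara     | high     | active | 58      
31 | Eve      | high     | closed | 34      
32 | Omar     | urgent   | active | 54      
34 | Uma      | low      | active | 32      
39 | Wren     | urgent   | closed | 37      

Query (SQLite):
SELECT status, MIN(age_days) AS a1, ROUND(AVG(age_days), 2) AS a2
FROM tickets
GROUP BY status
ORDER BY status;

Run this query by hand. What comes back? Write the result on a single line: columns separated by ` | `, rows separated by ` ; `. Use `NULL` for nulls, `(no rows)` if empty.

Group tickets by status.
Per group compute: MIN(age_days), ROUND(AVG(age_days), 2).
  active: ids {4, 7, 23, 27, 32, 34} → MIN(age_days)=15, ROUND(AVG(age_days), 2)=37.67
  closed: ids {9, 19, 31, 39} → MIN(age_days)=8, ROUND(AVG(age_days), 2)=26.25
  paid: ids {6, 22, 25} → MIN(age_days)=24, ROUND(AVG(age_days), 2)=31.67

active | 15 | 37.67 ; closed | 8 | 26.25 ; paid | 24 | 31.67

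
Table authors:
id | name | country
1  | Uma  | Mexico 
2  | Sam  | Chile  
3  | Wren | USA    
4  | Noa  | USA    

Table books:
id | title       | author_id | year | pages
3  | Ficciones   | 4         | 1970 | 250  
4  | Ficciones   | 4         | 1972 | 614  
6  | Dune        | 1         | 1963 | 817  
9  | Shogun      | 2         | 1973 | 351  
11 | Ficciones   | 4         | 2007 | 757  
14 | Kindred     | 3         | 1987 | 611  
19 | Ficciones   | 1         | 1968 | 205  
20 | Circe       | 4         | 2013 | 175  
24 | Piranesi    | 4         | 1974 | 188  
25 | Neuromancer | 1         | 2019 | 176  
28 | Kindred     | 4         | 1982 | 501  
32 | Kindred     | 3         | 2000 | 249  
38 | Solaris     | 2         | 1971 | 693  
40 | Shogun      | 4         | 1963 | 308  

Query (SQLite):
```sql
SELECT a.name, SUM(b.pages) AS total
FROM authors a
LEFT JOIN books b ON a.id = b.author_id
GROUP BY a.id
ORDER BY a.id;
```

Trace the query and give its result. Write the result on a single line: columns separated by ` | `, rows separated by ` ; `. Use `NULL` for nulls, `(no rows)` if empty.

LEFT JOIN keeps every authors row; unmatched ones get NULL for books columns.
Group by authors.id and compute SUM(b.pages). SUM over an all-NULL group is NULL.
  1: ids {6, 19, 25} → SUM(b.pages)=1198
  2: ids {9, 38} → SUM(b.pages)=1044
  3: ids {14, 32} → SUM(b.pages)=860
  4: ids {3, 4, 11, 20, 24, 28, 40} → SUM(b.pages)=2793

Uma | 1198 ; Sam | 1044 ; Wren | 860 ; Noa | 2793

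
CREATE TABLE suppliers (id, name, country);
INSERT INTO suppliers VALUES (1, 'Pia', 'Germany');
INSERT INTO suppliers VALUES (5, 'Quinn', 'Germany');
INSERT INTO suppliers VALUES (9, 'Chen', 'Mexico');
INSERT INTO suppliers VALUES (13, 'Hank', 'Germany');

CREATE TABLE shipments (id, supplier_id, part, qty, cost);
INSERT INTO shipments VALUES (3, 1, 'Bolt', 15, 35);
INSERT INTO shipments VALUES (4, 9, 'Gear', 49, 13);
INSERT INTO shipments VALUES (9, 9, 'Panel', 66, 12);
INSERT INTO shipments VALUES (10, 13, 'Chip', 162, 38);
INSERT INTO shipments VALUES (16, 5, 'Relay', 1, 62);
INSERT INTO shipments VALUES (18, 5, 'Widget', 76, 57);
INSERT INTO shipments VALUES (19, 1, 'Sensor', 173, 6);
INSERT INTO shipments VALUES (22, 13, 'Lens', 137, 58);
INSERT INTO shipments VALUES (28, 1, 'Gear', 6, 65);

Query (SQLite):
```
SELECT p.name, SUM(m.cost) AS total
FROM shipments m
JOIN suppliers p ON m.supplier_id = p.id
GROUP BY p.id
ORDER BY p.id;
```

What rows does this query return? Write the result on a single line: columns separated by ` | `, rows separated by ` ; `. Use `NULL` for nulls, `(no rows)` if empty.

Join each shipments row to its suppliers via supplier_id.
Group joined rows by suppliers.id; compute SUM(m.cost) per group.
  1: ids {3, 19, 28} → SUM(m.cost)=106
  5: ids {16, 18} → SUM(m.cost)=119
  9: ids {4, 9} → SUM(m.cost)=25
  13: ids {10, 22} → SUM(m.cost)=96

Pia | 106 ; Quinn | 119 ; Chen | 25 ; Hank | 96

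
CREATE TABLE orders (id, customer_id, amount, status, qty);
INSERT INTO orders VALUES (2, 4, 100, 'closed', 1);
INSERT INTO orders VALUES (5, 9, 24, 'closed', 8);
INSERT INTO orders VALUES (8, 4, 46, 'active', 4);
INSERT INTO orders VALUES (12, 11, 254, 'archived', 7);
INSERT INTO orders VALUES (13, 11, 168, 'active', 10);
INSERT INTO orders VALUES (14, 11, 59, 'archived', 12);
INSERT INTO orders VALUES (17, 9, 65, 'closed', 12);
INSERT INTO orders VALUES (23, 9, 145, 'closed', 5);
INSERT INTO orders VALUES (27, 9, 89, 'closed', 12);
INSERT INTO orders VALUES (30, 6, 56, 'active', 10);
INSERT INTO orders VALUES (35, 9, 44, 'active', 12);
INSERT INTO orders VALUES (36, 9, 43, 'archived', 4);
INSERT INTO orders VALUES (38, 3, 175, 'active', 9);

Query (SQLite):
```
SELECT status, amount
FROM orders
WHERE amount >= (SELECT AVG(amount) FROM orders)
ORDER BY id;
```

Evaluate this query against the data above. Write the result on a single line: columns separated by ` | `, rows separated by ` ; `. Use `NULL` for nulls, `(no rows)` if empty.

Scalar subquery: AVG(amount) over all orders rows = 97.538462 (≈; comparison uses full precision).
Keep rows where amount >= that value.

closed | 100 ; archived | 254 ; active | 168 ; closed | 145 ; active | 175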